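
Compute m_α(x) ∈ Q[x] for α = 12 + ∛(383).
m_α(x) = x^3 - 36x^2 + 432x - 2111

Set β = α - 12 = ∛(383), so β^3 = 383. Then (α - 12)^3 - 383 = 0, i.e. α is a root of g(x) = (x - 12)^3 - 383 = x^3 - 36x^2 + 432x - 2111. Since g(x) = h(x - 12) where h(x) = x^3 - 383, and h is irreducible over Q (because 383 is not a perfect cube, so h has no rational root, and a monic cubic with no rational root is irreducible), g is also irreducible (irreducibility is preserved under the substitution x → x - 12). Hence m_α(x) = x^3 - 36x^2 + 432x - 2111.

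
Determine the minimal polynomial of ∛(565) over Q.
m_α(x) = x^3 - 565

α satisfies α^3 = 565, so x^3 - 565 annihilates α. By the rational root test, a rational root p/q (in lowest terms) of x^3 - 565 would satisfy p^3 = 565 q^3, forcing q = 1 and p^3 = 565; but 565 is not a perfect cube, contradiction. A monic cubic over Q with no rational root is irreducible (any nontrivial factorization would include a linear factor). Hence x^3 - 565 is the minimal polynomial of α, and in particular [Q(α):Q] = 3.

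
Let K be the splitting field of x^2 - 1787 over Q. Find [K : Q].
[K : Q] = 2

f(x) = x^2 - 1787 factors as (x - √1787)(x + √1787). The splitting field is K = Q(√1787). Since 1787 is squarefree and > 1, it is not a perfect square, so x^2 - 1787 is irreducible over Q and [Q(√1787) : Q] = 2. Hence [K : Q] = 2.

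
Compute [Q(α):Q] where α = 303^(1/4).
[Q(α):Q] = 4

α is a root of x^4 - 303. By Eisenstein's criterion at the prime p = 3 (which divides the constant term 303 but p^2 = 9 does not, since 303 is squarefree), x^4 - 303 is irreducible over Q. Hence [Q(α):Q] = 4.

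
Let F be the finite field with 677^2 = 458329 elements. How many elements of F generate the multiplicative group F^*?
There are φ(458328) = 139776 primitive elements

F_q^* is cyclic of order q - 1 = 458328. A cyclic group of order m has exactly φ(m) generators. Here m = 458328 = 2^3 · 3 · 13^2 · 113, so the number of primitive elements is φ(458328) = 139776.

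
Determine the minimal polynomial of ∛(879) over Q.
m_α(x) = x^3 - 879

α satisfies α^3 = 879, so x^3 - 879 annihilates α. By the rational root test, a rational root p/q (in lowest terms) of x^3 - 879 would satisfy p^3 = 879 q^3, forcing q = 1 and p^3 = 879; but 879 is not a perfect cube, contradiction. A monic cubic over Q with no rational root is irreducible (any nontrivial factorization would include a linear factor). Hence x^3 - 879 is the minimal polynomial of α, and in particular [Q(α):Q] = 3.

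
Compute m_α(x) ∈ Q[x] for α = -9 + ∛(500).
m_α(x) = x^3 + 27x^2 + 243x + 229

Set β = α + 9 = ∛(500), so β^3 = 500. Then (α + 9)^3 - 500 = 0, i.e. α is a root of g(x) = (x + 9)^3 - 500 = x^3 + 27x^2 + 243x + 229. Since g(x) = h(x + 9) where h(x) = x^3 - 500, and h is irreducible over Q (because 500 is not a perfect cube, so h has no rational root, and a monic cubic with no rational root is irreducible), g is also irreducible (irreducibility is preserved under the substitution x → x + 9). Hence m_α(x) = x^3 + 27x^2 + 243x + 229.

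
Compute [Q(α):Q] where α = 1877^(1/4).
[Q(α):Q] = 4

α is a root of x^4 - 1877. By Eisenstein's criterion at the prime p = 1877 (which divides the constant term 1877 but p^2 = 3523129 does not, since 1877 is squarefree), x^4 - 1877 is irreducible over Q. Hence [Q(α):Q] = 4.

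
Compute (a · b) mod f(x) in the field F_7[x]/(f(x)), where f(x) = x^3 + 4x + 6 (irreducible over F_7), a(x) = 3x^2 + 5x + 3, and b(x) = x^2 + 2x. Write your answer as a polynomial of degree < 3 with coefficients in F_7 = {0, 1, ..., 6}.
a · b ≡ x^2 + 4 (mod f(x))

Multiply in F_7[x]: a(x)·b(x) = (3x^2 + 5x + 3)·(x^2 + 2x) = 3x^4 + 4x^3 + 6x^2 + 6x. This has degree ≥ 3, so divide by f(x) over F_7: 3x^4 + 4x^3 + 6x^2 + 6x = (3x + 4)·(x^3 + 4x + 6) + (x^2 + 4). Hence a·b ≡ x^2 + 4 (mod f). (F_7[x]/(f) is a field with 7^3 = 343 elements since f is irreducible of degree 3.)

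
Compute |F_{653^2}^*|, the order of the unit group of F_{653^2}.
|F_{653^2}^*| = 426408

F_{653^2} has 653^2 = 426409 elements; its multiplicative group consists of all nonzero elements, so |F_{653^2}^*| = 426409 - 1 = 426408. (It is cyclic since any finite subgroup of the multiplicative group of a field is cyclic.)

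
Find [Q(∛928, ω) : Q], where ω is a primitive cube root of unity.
[Q(∛928, ω) : Q] = 6

[Q(∛928):Q] = 3 (min poly x^3 - 928, irreducible since 928 is not a perfect cube). [Q(ω):Q] = 2 (min poly x^2 + x + 1). Since Q(∛928) ⊂ R and ω ∉ R, we have ω ∉ Q(∛928), so x^2 + x + 1 remains irreducible over Q(∛928) and [Q(∛928, ω) : Q(∛928)] = 2. By the tower law, [Q(∛928, ω) : Q] = 3 · 2 = 6. (In fact Q(∛928, ω) is the splitting field of x^3 - 928 over Q.)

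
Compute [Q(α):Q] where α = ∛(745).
[Q(α):Q] = 3

The minimal polynomial of α is x^3 - 745, irreducible over Q since 745 is not a perfect cube (so x^3 - 745 has no rational root). Hence [Q(α):Q] = deg(m_α) = 3.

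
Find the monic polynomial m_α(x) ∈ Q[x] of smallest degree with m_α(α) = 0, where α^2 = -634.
m_α(x) = x^2 + 634

α satisfies α^2 + 634 = 0, so x^2 + 634 annihilates α. Since d = -634 is squarefree and ≠ 1, it is not a perfect square in Q, so x^2 + 634 has no rational root and is therefore irreducible over Q (a degree-2 polynomial over a field is irreducible iff it has no root). Hence m_α(x) = x^2 + 634.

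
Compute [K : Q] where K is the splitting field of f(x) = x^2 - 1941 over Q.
[K : Q] = 2

f(x) = x^2 - 1941 factors as (x - √1941)(x + √1941). The splitting field is K = Q(√1941). Since 1941 is squarefree and > 1, it is not a perfect square, so x^2 - 1941 is irreducible over Q and [Q(√1941) : Q] = 2. Hence [K : Q] = 2.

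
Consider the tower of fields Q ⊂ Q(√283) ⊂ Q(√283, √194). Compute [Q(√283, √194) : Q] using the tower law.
[Q(√283, √194) : Q] = 4

[Q(√283):Q] = 2 (min poly x^2 - 283, irreducible since 283 is squarefree > 1). For the top step, suppose √194 ∈ Q(√283), say √194 = c + d√283 with c, d ∈ Q. Squaring: 194 = c^2 + 283d^2 + 2cd√283. Since √283 ∉ Q this forces 2cd = 0. If d = 0 then √194 = c ∈ Q, contradicting 194 squarefree > 1. If c = 0 then 194 = 283d^2, so 283·194 = (283d)^2 is a perfect square in Q — but 283·194 = 54902 is not a perfect square (since 283 and 194 are distinct squarefree integers). Contradiction. Hence √194 ∉ Q(√283), so x^2 - 194 stays irreducible over Q(√283) and [Q(√283, √194) : Q(√283)] = 2. By the tower law, [Q(√283, √194) : Q] = 2 · 2 = 4.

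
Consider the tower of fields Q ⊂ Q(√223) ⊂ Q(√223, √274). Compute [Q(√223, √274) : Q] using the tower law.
[Q(√223, √274) : Q] = 4

[Q(√223):Q] = 2 (min poly x^2 - 223, irreducible since 223 is squarefree > 1). For the top step, suppose √274 ∈ Q(√223), say √274 = c + d√223 with c, d ∈ Q. Squaring: 274 = c^2 + 223d^2 + 2cd√223. Since √223 ∉ Q this forces 2cd = 0. If d = 0 then √274 = c ∈ Q, contradicting 274 squarefree > 1. If c = 0 then 274 = 223d^2, so 223·274 = (223d)^2 is a perfect square in Q — but 223·274 = 61102 is not a perfect square (since 223 and 274 are distinct squarefree integers). Contradiction. Hence √274 ∉ Q(√223), so x^2 - 274 stays irreducible over Q(√223) and [Q(√223, √274) : Q(√223)] = 2. By the tower law, [Q(√223, √274) : Q] = 2 · 2 = 4.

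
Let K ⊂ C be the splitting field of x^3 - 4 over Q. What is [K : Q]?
[K : Q] = 6

The roots of x^3 - 4 are ∛4, ω∛4, ω^2∛4 where ω = e^(2πi/3) is a primitive cube root of unity, so K = Q(∛4, ω). Now [Q(∛4):Q] = 3 (since 4 is not a perfect cube, x^3 - 4 is irreducible) and [Q(ω):Q] = 2. Both 2 and 3 divide [K:Q], and [K:Q] ≤ 3·2 = 6, so [K:Q] = 6. (Equivalently: Q(∛4) ⊂ R but ω ∉ R, so [K : Q(∛4)] = 2.)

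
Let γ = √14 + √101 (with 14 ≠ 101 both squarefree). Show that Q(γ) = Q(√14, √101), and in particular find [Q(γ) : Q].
[Q(γ) : Q] = 4 (equivalently, Q(γ) = Q(√14, √101))

Obviously Q(γ) ⊆ Q(√14, √101), and [Q(√14, √101):Q] = 4 (since 14, 101 are distinct squarefree integers > 1 with 1414 not a perfect square). To show equality we compute the minimal polynomial of γ. From γ = √14 + √101: γ^2 = 14 + 2√(1414) + 101 = 115 + 2√(1414), so γ^2 - 115 = 2√(1414); squaring, (γ^2 - 115)^2 = 4·1414, i.e. γ^4 - 230γ^2 + 13225 - 5656 = 0, i.e. γ^4 - 230γ^2 + 7569 = 0. So γ is a root of x^4 - 230x^2 + 7569. This polynomial is irreducible over Q: it has no rational root (each ±√14 ± √101 is irrational), and any factorization into two quadratics over Q would force √(1414) ∈ Q (pairing opposite roots) or √14, √101 ∈ Q (other pairings), all impossible. Hence [Q(γ):Q] = 4 = [Q(√14, √101):Q], so Q(γ) = Q(√14, √101).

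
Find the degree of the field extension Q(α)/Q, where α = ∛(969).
[Q(α):Q] = 3

The minimal polynomial of α is x^3 - 969, irreducible over Q since 969 is not a perfect cube (so x^3 - 969 has no rational root). Hence [Q(α):Q] = deg(m_α) = 3.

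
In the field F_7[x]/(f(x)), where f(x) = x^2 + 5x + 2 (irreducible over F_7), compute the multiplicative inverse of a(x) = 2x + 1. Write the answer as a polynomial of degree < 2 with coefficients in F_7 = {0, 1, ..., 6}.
a(x)^(-1) ≡ 2x + 2 (mod f(x))

Since f is irreducible over F_7, F_7[x]/(f) is a field and a(x) ≠ 0 has an inverse. Apply the extended Euclidean algorithm to f(x) and a(x) in F_7[x]: f(x) = (4x + 4)·a(x) + (5). The last nonzero remainder is the constant 5 = gcd(f, a) in F_7. Back-substituting through the division chain expresses 5 = s(x)·a(x) + t(x)·f(x) with s(x) ≡ 3x + 3 (mod f), so (3x + 3)·a(x) ≡ 5 (mod f). Multiplying by 5^(-1) ≡ 3 in F_7 gives a(x)^(-1) ≡ 3·(3x + 3) ≡ 2x + 2 (mod f). Check: (2x + 1)·(2x + 2) = 4x^2 + 6x + 2 ≡ 1 (mod x^2 + 5x + 2).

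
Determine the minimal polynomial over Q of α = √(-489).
m_α(x) = x^2 + 489

α satisfies α^2 + 489 = 0, so x^2 + 489 annihilates α. Since d = -489 is squarefree and ≠ 1, it is not a perfect square in Q, so x^2 + 489 has no rational root and is therefore irreducible over Q (a degree-2 polynomial over a field is irreducible iff it has no root). Hence m_α(x) = x^2 + 489.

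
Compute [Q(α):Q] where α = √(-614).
[Q(α):Q] = 2

[Q(α):Q] equals the degree of the minimal polynomial of α. Here α^2 = -614 and x^2 + 614 is irreducible (d = -614 is squarefree, ≠ 1, hence not a square), so deg(m_α) = 2. Thus [Q(α):Q] = 2.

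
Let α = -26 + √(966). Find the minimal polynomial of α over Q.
m_α(x) = x^2 + 52x - 290

From α + 26 = √(966), squaring gives (α + 26)^2 = 966, i.e. α^2 + 52α + 676 = 966, so α^2 + 52α - 290 = 0. The discriminant of x^2 + 52x - 290 is (52)^2 - 4·(-290) = 2704 + 1160 = 3864, and 4·(966) is not a perfect square in Q since 966 is squarefree and ≠ 1. Hence x^2 + 52x - 290 is irreducible over Q and is the minimal polynomial of α.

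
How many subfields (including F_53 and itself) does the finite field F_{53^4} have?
F_{53^4} has 3 subfields

The subfields of F_{p^n} are exactly the fields F_{p^d} for d | n (each is the fixed field of the unique index-d subgroup of Gal(F_{p^n}/F_p) ≅ Z/nZ). The divisors of n = 4 are {1, 2, 4}, giving 3 subfields: F_{53^1}, F_{53^2}, F_{53^4}.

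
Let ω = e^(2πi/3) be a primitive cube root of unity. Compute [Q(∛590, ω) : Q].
[Q(∛590, ω) : Q] = 6

[Q(∛590):Q] = 3 (min poly x^3 - 590, irreducible since 590 is not a perfect cube). [Q(ω):Q] = 2 (min poly x^2 + x + 1). Since Q(∛590) ⊂ R and ω ∉ R, we have ω ∉ Q(∛590), so x^2 + x + 1 remains irreducible over Q(∛590) and [Q(∛590, ω) : Q(∛590)] = 2. By the tower law, [Q(∛590, ω) : Q] = 3 · 2 = 6. (In fact Q(∛590, ω) is the splitting field of x^3 - 590 over Q.)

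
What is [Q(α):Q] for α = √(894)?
[Q(α):Q] = 2

[Q(α):Q] equals the degree of the minimal polynomial of α. Here α^2 = 894 and x^2 - 894 is irreducible (d = 894 is squarefree, ≠ 1, hence not a square), so deg(m_α) = 2. Thus [Q(α):Q] = 2.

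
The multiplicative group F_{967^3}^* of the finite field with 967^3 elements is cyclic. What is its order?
|F_{967^3}^*| = 904231062

F_{967^3} has 967^3 = 904231063 elements; its multiplicative group consists of all nonzero elements, so |F_{967^3}^*| = 904231063 - 1 = 904231062. (It is cyclic since any finite subgroup of the multiplicative group of a field is cyclic.)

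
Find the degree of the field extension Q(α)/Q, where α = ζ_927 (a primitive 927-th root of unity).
[Q(α):Q] = 612

The minimal polynomial of ζ_927 over Q is the 927-th cyclotomic polynomial Φ_927(x), which is irreducible over Q and has degree φ(927) = 612. Hence [Q(α):Q] = φ(927) = 612.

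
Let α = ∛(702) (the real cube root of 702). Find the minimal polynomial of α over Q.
m_α(x) = x^3 - 702

α satisfies α^3 = 702, so x^3 - 702 annihilates α. By the rational root test, a rational root p/q (in lowest terms) of x^3 - 702 would satisfy p^3 = 702 q^3, forcing q = 1 and p^3 = 702; but 702 is not a perfect cube, contradiction. A monic cubic over Q with no rational root is irreducible (any nontrivial factorization would include a linear factor). Hence x^3 - 702 is the minimal polynomial of α, and in particular [Q(α):Q] = 3.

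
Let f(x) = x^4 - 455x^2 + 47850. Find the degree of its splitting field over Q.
[K : Q] = 4

Solving the quadratic in x^2: x^2 = (455 ± √(455^2 - 4·47850))/2 = (455 ± √15625)/2 = (455 ± 125)/2, giving x^2 = 165 or x^2 = 290. So f(x) = (x^2 - 165)(x^2 - 290) and the roots of f are ±√165, ±√290. Hence the splitting field is K = Q(√165, √290). Since 165 and 290 are distinct squarefree integers > 1, their product 47850 is not a perfect square, so √290 ∉ Q(√165). By the tower law [K:Q] = [Q(√165,√290):Q(√165)] · [Q(√165):Q] = 2 · 2 = 4.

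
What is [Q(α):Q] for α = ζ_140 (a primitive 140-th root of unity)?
[Q(α):Q] = 48

The minimal polynomial of ζ_140 over Q is the 140-th cyclotomic polynomial Φ_140(x), which is irreducible over Q and has degree φ(140) = 48. Hence [Q(α):Q] = φ(140) = 48.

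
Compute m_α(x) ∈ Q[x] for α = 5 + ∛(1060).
m_α(x) = x^3 - 15x^2 + 75x - 1185

Set β = α - 5 = ∛(1060), so β^3 = 1060. Then (α - 5)^3 - 1060 = 0, i.e. α is a root of g(x) = (x - 5)^3 - 1060 = x^3 - 15x^2 + 75x - 1185. Since g(x) = h(x - 5) where h(x) = x^3 - 1060, and h is irreducible over Q (because 1060 is not a perfect cube, so h has no rational root, and a monic cubic with no rational root is irreducible), g is also irreducible (irreducibility is preserved under the substitution x → x - 5). Hence m_α(x) = x^3 - 15x^2 + 75x - 1185.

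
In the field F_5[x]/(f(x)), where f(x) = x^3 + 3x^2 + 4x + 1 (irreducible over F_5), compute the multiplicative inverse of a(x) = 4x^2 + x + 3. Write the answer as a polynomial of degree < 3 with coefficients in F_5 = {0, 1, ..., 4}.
a(x)^(-1) ≡ x^2 (mod f(x))

Since f is irreducible over F_5, F_5[x]/(f) is a field and a(x) ≠ 0 has an inverse. Apply the extended Euclidean algorithm to f(x) and a(x) in F_5[x]: f(x) = (4x + 1)·a(x) + (x + 3);  a(x) = (4x + 4)·(x + 3) + (1). The last nonzero remainder is the constant 1 = gcd(f, a) in F_5. Back-substituting through the division chain expresses 1 = s(x)·a(x) + t(x)·f(x) with s(x) ≡ x^2 (mod f), so a(x)^(-1) ≡ s(x) = x^2 (mod f). Check: (4x^2 + x + 3)·(x^2) = 4x^4 + x^3 + 3x^2 ≡ 1 (mod x^3 + 3x^2 + 4x + 1).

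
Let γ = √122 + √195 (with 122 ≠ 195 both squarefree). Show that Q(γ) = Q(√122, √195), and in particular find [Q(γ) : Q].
[Q(γ) : Q] = 4 (equivalently, Q(γ) = Q(√122, √195))

Obviously Q(γ) ⊆ Q(√122, √195), and [Q(√122, √195):Q] = 4 (since 122, 195 are distinct squarefree integers > 1 with 23790 not a perfect square). To show equality we compute the minimal polynomial of γ. From γ = √122 + √195: γ^2 = 122 + 2√(23790) + 195 = 317 + 2√(23790), so γ^2 - 317 = 2√(23790); squaring, (γ^2 - 317)^2 = 4·23790, i.e. γ^4 - 634γ^2 + 100489 - 95160 = 0, i.e. γ^4 - 634γ^2 + 5329 = 0. So γ is a root of x^4 - 634x^2 + 5329. This polynomial is irreducible over Q: it has no rational root (each ±√122 ± √195 is irrational), and any factorization into two quadratics over Q would force √(23790) ∈ Q (pairing opposite roots) or √122, √195 ∈ Q (other pairings), all impossible. Hence [Q(γ):Q] = 4 = [Q(√122, √195):Q], so Q(γ) = Q(√122, √195).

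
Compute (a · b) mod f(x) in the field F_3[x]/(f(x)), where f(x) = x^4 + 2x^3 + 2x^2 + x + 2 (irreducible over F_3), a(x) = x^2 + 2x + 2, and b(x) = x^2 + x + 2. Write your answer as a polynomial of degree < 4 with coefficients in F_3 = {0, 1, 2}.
a · b ≡ x^3 + x^2 + 2x + 2 (mod f(x))

Multiply in F_3[x]: a(x)·b(x) = (x^2 + 2x + 2)·(x^2 + x + 2) = x^4 + 1. This has degree ≥ 4, so divide by f(x) over F_3: x^4 + 1 = (1)·(x^4 + 2x^3 + 2x^2 + x + 2) + (x^3 + x^2 + 2x + 2). Hence a·b ≡ x^3 + x^2 + 2x + 2 (mod f). (F_3[x]/(f) is a field with 3^4 = 81 elements since f is irreducible of degree 4.)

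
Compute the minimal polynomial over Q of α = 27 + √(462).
m_α(x) = x^2 - 54x + 267

From α - 27 = √(462), squaring gives (α - 27)^2 = 462, i.e. α^2 - 54α + 729 = 462, so α^2 - 54α + 267 = 0. The discriminant of x^2 - 54x + 267 is (-54)^2 - 4·(267) = 2916 - 1068 = 1848, and 4·(462) is not a perfect square in Q since 462 is squarefree and ≠ 1. Hence x^2 - 54x + 267 is irreducible over Q and is the minimal polynomial of α.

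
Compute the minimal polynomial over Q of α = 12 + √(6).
m_α(x) = x^2 - 24x + 138

From α - 12 = √(6), squaring gives (α - 12)^2 = 6, i.e. α^2 - 24α + 144 = 6, so α^2 - 24α + 138 = 0. The discriminant of x^2 - 24x + 138 is (-24)^2 - 4·(138) = 576 - 552 = 24, and 4·(6) is not a perfect square in Q since 6 is squarefree and ≠ 1. Hence x^2 - 24x + 138 is irreducible over Q and is the minimal polynomial of α.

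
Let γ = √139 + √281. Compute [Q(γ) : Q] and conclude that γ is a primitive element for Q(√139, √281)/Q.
[Q(γ) : Q] = 4 (equivalently, Q(γ) = Q(√139, √281))

Obviously Q(γ) ⊆ Q(√139, √281), and [Q(√139, √281):Q] = 4 (since 139, 281 are distinct squarefree integers > 1 with 39059 not a perfect square). To show equality we compute the minimal polynomial of γ. From γ = √139 + √281: γ^2 = 139 + 2√(39059) + 281 = 420 + 2√(39059), so γ^2 - 420 = 2√(39059); squaring, (γ^2 - 420)^2 = 4·39059, i.e. γ^4 - 840γ^2 + 176400 - 156236 = 0, i.e. γ^4 - 840γ^2 + 20164 = 0. So γ is a root of x^4 - 840x^2 + 20164. This polynomial is irreducible over Q: it has no rational root (each ±√139 ± √281 is irrational), and any factorization into two quadratics over Q would force √(39059) ∈ Q (pairing opposite roots) or √139, √281 ∈ Q (other pairings), all impossible. Hence [Q(γ):Q] = 4 = [Q(√139, √281):Q], so Q(γ) = Q(√139, √281).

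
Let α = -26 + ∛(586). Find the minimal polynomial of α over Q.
m_α(x) = x^3 + 78x^2 + 2028x + 16990

Set β = α + 26 = ∛(586), so β^3 = 586. Then (α + 26)^3 - 586 = 0, i.e. α is a root of g(x) = (x + 26)^3 - 586 = x^3 + 78x^2 + 2028x + 16990. Since g(x) = h(x + 26) where h(x) = x^3 - 586, and h is irreducible over Q (because 586 is not a perfect cube, so h has no rational root, and a monic cubic with no rational root is irreducible), g is also irreducible (irreducibility is preserved under the substitution x → x + 26). Hence m_α(x) = x^3 + 78x^2 + 2028x + 16990.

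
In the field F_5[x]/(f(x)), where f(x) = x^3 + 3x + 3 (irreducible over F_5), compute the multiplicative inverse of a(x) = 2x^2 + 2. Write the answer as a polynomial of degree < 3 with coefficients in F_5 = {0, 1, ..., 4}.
a(x)^(-1) ≡ 2x^2 + 2x + 4 (mod f(x))

Since f is irreducible over F_5, F_5[x]/(f) is a field and a(x) ≠ 0 has an inverse. Apply the extended Euclidean algorithm to f(x) and a(x) in F_5[x]: f(x) = (3x)·a(x) + (2x + 3);  a(x) = (x + 1)·(2x + 3) + (4). The last nonzero remainder is the constant 4 = gcd(f, a) in F_5. Back-substituting through the division chain expresses 4 = s(x)·a(x) + t(x)·f(x) with s(x) ≡ 3x^2 + 3x + 1 (mod f), so (3x^2 + 3x + 1)·a(x) ≡ 4 (mod f). Multiplying by 4^(-1) ≡ 4 in F_5 gives a(x)^(-1) ≡ 4·(3x^2 + 3x + 1) ≡ 2x^2 + 2x + 4 (mod f). Check: (2x^2 + 2)·(2x^2 + 2x + 4) = 4x^4 + 4x^3 + 2x^2 + 4x + 3 ≡ 1 (mod x^3 + 3x + 3).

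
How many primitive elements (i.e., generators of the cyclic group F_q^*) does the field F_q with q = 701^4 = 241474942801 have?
There are φ(241474942800) = 47138734080 primitive elements

F_q^* is cyclic of order q - 1 = 241474942800. A cyclic group of order m has exactly φ(m) generators. Here m = 241474942800 = 2^4 · 3^3 · 5^2 · 7 · 13 · 17 · 97 · 149, so the number of primitive elements is φ(241474942800) = 47138734080.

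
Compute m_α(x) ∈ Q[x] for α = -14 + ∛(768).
m_α(x) = x^3 + 42x^2 + 588x + 1976

Set β = α + 14 = ∛(768), so β^3 = 768. Then (α + 14)^3 - 768 = 0, i.e. α is a root of g(x) = (x + 14)^3 - 768 = x^3 + 42x^2 + 588x + 1976. Since g(x) = h(x + 14) where h(x) = x^3 - 768, and h is irreducible over Q (because 768 is not a perfect cube, so h has no rational root, and a monic cubic with no rational root is irreducible), g is also irreducible (irreducibility is preserved under the substitution x → x + 14). Hence m_α(x) = x^3 + 42x^2 + 588x + 1976.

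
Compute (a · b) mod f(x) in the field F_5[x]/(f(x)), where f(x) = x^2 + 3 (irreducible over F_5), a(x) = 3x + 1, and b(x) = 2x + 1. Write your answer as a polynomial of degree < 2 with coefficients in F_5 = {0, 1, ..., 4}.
a · b ≡ 3 (mod f(x))

Multiply in F_5[x]: a(x)·b(x) = (3x + 1)·(2x + 1) = x^2 + 1. This has degree ≥ 2, so divide by f(x) over F_5: x^2 + 1 = (1)·(x^2 + 3) + (3). Hence a·b ≡ 3 (mod f). (F_5[x]/(f) is a field with 5^2 = 25 elements since f is irreducible of degree 2.)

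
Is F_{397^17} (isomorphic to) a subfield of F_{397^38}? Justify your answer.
No: F_{397^17} is not a subfield of F_{397^38}

F_{p^m} embeds in F_{p^n} iff m | n. Here 17 ∤ 38 (since 38 = 2·17 + 4 with remainder 4 ≠ 0), so F_{397^17} is not a subfield of F_{397^38}. Equivalently: if it were, the tower law would give 17 = [F_{397^17}:F_397] dividing [F_{397^38}:F_397] = 38, contradiction.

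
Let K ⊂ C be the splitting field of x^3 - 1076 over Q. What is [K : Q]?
[K : Q] = 6

The roots of x^3 - 1076 are ∛1076, ω∛1076, ω^2∛1076 where ω = e^(2πi/3) is a primitive cube root of unity, so K = Q(∛1076, ω). Now [Q(∛1076):Q] = 3 (since 1076 is not a perfect cube, x^3 - 1076 is irreducible) and [Q(ω):Q] = 2. Both 2 and 3 divide [K:Q], and [K:Q] ≤ 3·2 = 6, so [K:Q] = 6. (Equivalently: Q(∛1076) ⊂ R but ω ∉ R, so [K : Q(∛1076)] = 2.)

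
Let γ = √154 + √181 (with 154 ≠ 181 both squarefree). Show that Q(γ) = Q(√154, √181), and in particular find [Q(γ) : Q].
[Q(γ) : Q] = 4 (equivalently, Q(γ) = Q(√154, √181))

Obviously Q(γ) ⊆ Q(√154, √181), and [Q(√154, √181):Q] = 4 (since 154, 181 are distinct squarefree integers > 1 with 27874 not a perfect square). To show equality we compute the minimal polynomial of γ. From γ = √154 + √181: γ^2 = 154 + 2√(27874) + 181 = 335 + 2√(27874), so γ^2 - 335 = 2√(27874); squaring, (γ^2 - 335)^2 = 4·27874, i.e. γ^4 - 670γ^2 + 112225 - 111496 = 0, i.e. γ^4 - 670γ^2 + 729 = 0. So γ is a root of x^4 - 670x^2 + 729. This polynomial is irreducible over Q: it has no rational root (each ±√154 ± √181 is irrational), and any factorization into two quadratics over Q would force √(27874) ∈ Q (pairing opposite roots) or √154, √181 ∈ Q (other pairings), all impossible. Hence [Q(γ):Q] = 4 = [Q(√154, √181):Q], so Q(γ) = Q(√154, √181).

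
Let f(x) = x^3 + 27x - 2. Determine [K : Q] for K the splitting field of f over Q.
[K : Q] = 6

By the rational root test, any rational root of the monic integer polynomial f(x) = x^3 + 27x - 2 must be an integer dividing the constant term -2, i.e. one of ±{1, 2}. Evaluating: f(1) = 26, f(-1) = -30, f(2) = 60, f(-2) = -64; none is 0, so f has no rational root and is therefore irreducible over Q (a cubic with no linear factor over a field is irreducible). For an irreducible cubic, the Galois group is A_3 or S_3 according as the discriminant disc(f) = -4a^3 - 27b^2 = -4·(27)^3 - 27·(-2)^2 = -78840 is or is not a square in Q. Here disc(f) = -78840 is not a perfect square in Q, so the Galois group of f over Q is not contained in A_3 and must be all of S_3. The splitting field has degree |S_3| = 6 over Q, so [K : Q] = 6.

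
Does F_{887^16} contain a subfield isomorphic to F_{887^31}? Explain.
No: F_{887^31} is not a subfield of F_{887^16}

F_{p^m} embeds in F_{p^n} iff m | n. Here 31 ∤ 16 (since 16 = 0·31 + 16 with remainder 16 ≠ 0), so F_{887^31} is not a subfield of F_{887^16}. Equivalently: if it were, the tower law would give 31 = [F_{887^31}:F_887] dividing [F_{887^16}:F_887] = 16, contradiction.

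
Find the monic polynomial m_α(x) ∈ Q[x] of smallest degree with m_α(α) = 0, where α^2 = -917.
m_α(x) = x^2 + 917

α satisfies α^2 + 917 = 0, so x^2 + 917 annihilates α. Since d = -917 is squarefree and ≠ 1, it is not a perfect square in Q, so x^2 + 917 has no rational root and is therefore irreducible over Q (a degree-2 polynomial over a field is irreducible iff it has no root). Hence m_α(x) = x^2 + 917.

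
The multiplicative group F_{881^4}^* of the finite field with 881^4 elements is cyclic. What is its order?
|F_{881^4}^*| = 602425897920

F_{881^4} has 881^4 = 602425897921 elements; its multiplicative group consists of all nonzero elements, so |F_{881^4}^*| = 602425897921 - 1 = 602425897920. (It is cyclic since any finite subgroup of the multiplicative group of a field is cyclic.)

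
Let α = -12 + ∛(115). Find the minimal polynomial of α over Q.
m_α(x) = x^3 + 36x^2 + 432x + 1613

Set β = α + 12 = ∛(115), so β^3 = 115. Then (α + 12)^3 - 115 = 0, i.e. α is a root of g(x) = (x + 12)^3 - 115 = x^3 + 36x^2 + 432x + 1613. Since g(x) = h(x + 12) where h(x) = x^3 - 115, and h is irreducible over Q (because 115 is not a perfect cube, so h has no rational root, and a monic cubic with no rational root is irreducible), g is also irreducible (irreducibility is preserved under the substitution x → x + 12). Hence m_α(x) = x^3 + 36x^2 + 432x + 1613.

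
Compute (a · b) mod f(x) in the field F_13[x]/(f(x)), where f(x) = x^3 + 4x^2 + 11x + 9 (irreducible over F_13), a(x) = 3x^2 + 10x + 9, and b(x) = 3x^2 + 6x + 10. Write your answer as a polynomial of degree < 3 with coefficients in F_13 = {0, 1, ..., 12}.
a · b ≡ 9x^2 + 6x + 8 (mod f(x))

Multiply in F_13[x]: a(x)·b(x) = (3x^2 + 10x + 9)·(3x^2 + 6x + 10) = 9x^4 + 9x^3 + 11x + 12. This has degree ≥ 3, so divide by f(x) over F_13: 9x^4 + 9x^3 + 11x + 12 = (9x + 12)·(x^3 + 4x^2 + 11x + 9) + (9x^2 + 6x + 8). Hence a·b ≡ 9x^2 + 6x + 8 (mod f). (F_13[x]/(f) is a field with 13^3 = 2197 elements since f is irreducible of degree 3.)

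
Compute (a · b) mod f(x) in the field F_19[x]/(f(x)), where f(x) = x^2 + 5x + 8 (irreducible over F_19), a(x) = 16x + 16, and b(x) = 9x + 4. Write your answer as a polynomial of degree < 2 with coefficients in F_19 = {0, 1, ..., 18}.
a · b ≡ x + 14 (mod f(x))

Multiply in F_19[x]: a(x)·b(x) = (16x + 16)·(9x + 4) = 11x^2 + 18x + 7. This has degree ≥ 2, so divide by f(x) over F_19: 11x^2 + 18x + 7 = (11)·(x^2 + 5x + 8) + (x + 14). Hence a·b ≡ x + 14 (mod f). (F_19[x]/(f) is a field with 19^2 = 361 elements since f is irreducible of degree 2.)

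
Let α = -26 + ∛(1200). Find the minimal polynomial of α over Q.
m_α(x) = x^3 + 78x^2 + 2028x + 16376

Set β = α + 26 = ∛(1200), so β^3 = 1200. Then (α + 26)^3 - 1200 = 0, i.e. α is a root of g(x) = (x + 26)^3 - 1200 = x^3 + 78x^2 + 2028x + 16376. Since g(x) = h(x + 26) where h(x) = x^3 - 1200, and h is irreducible over Q (because 1200 is not a perfect cube, so h has no rational root, and a monic cubic with no rational root is irreducible), g is also irreducible (irreducibility is preserved under the substitution x → x + 26). Hence m_α(x) = x^3 + 78x^2 + 2028x + 16376.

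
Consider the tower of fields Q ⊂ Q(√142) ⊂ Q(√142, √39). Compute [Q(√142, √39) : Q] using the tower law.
[Q(√142, √39) : Q] = 4

[Q(√142):Q] = 2 (min poly x^2 - 142, irreducible since 142 is squarefree > 1). For the top step, suppose √39 ∈ Q(√142), say √39 = c + d√142 with c, d ∈ Q. Squaring: 39 = c^2 + 142d^2 + 2cd√142. Since √142 ∉ Q this forces 2cd = 0. If d = 0 then √39 = c ∈ Q, contradicting 39 squarefree > 1. If c = 0 then 39 = 142d^2, so 142·39 = (142d)^2 is a perfect square in Q — but 142·39 = 5538 is not a perfect square (since 142 and 39 are distinct squarefree integers). Contradiction. Hence √39 ∉ Q(√142), so x^2 - 39 stays irreducible over Q(√142) and [Q(√142, √39) : Q(√142)] = 2. By the tower law, [Q(√142, √39) : Q] = 2 · 2 = 4.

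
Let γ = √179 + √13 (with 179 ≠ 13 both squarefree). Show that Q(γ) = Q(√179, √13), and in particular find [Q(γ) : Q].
[Q(γ) : Q] = 4 (equivalently, Q(γ) = Q(√179, √13))

Obviously Q(γ) ⊆ Q(√179, √13), and [Q(√179, √13):Q] = 4 (since 179, 13 are distinct squarefree integers > 1 with 2327 not a perfect square). To show equality we compute the minimal polynomial of γ. From γ = √179 + √13: γ^2 = 179 + 2√(2327) + 13 = 192 + 2√(2327), so γ^2 - 192 = 2√(2327); squaring, (γ^2 - 192)^2 = 4·2327, i.e. γ^4 - 384γ^2 + 36864 - 9308 = 0, i.e. γ^4 - 384γ^2 + 27556 = 0. So γ is a root of x^4 - 384x^2 + 27556. This polynomial is irreducible over Q: it has no rational root (each ±√179 ± √13 is irrational), and any factorization into two quadratics over Q would force √(2327) ∈ Q (pairing opposite roots) or √179, √13 ∈ Q (other pairings), all impossible. Hence [Q(γ):Q] = 4 = [Q(√179, √13):Q], so Q(γ) = Q(√179, √13).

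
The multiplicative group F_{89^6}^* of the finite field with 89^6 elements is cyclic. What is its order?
|F_{89^6}^*| = 496981290960

F_{89^6} has 89^6 = 496981290961 elements; its multiplicative group consists of all nonzero elements, so |F_{89^6}^*| = 496981290961 - 1 = 496981290960. (It is cyclic since any finite subgroup of the multiplicative group of a field is cyclic.)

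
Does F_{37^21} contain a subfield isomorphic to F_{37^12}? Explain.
No: F_{37^12} is not a subfield of F_{37^21}

F_{p^m} embeds in F_{p^n} iff m | n. Here 12 ∤ 21 (since 21 = 1·12 + 9 with remainder 9 ≠ 0), so F_{37^12} is not a subfield of F_{37^21}. Equivalently: if it were, the tower law would give 12 = [F_{37^12}:F_37] dividing [F_{37^21}:F_37] = 21, contradiction.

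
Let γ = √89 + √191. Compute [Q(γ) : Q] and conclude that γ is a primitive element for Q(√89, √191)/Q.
[Q(γ) : Q] = 4 (equivalently, Q(γ) = Q(√89, √191))

Obviously Q(γ) ⊆ Q(√89, √191), and [Q(√89, √191):Q] = 4 (since 89, 191 are distinct squarefree integers > 1 with 16999 not a perfect square). To show equality we compute the minimal polynomial of γ. From γ = √89 + √191: γ^2 = 89 + 2√(16999) + 191 = 280 + 2√(16999), so γ^2 - 280 = 2√(16999); squaring, (γ^2 - 280)^2 = 4·16999, i.e. γ^4 - 560γ^2 + 78400 - 67996 = 0, i.e. γ^4 - 560γ^2 + 10404 = 0. So γ is a root of x^4 - 560x^2 + 10404. This polynomial is irreducible over Q: it has no rational root (each ±√89 ± √191 is irrational), and any factorization into two quadratics over Q would force √(16999) ∈ Q (pairing opposite roots) or √89, √191 ∈ Q (other pairings), all impossible. Hence [Q(γ):Q] = 4 = [Q(√89, √191):Q], so Q(γ) = Q(√89, √191).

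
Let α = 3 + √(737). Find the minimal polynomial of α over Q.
m_α(x) = x^2 - 6x - 728

From α - 3 = √(737), squaring gives (α - 3)^2 = 737, i.e. α^2 - 6α + 9 = 737, so α^2 - 6α - 728 = 0. The discriminant of x^2 - 6x - 728 is (-6)^2 - 4·(-728) = 36 + 2912 = 2948, and 4·(737) is not a perfect square in Q since 737 is squarefree and ≠ 1. Hence x^2 - 6x - 728 is irreducible over Q and is the minimal polynomial of α.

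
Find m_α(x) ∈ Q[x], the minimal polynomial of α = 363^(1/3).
m_α(x) = x^3 - 363

α satisfies α^3 = 363, so x^3 - 363 annihilates α. By the rational root test, a rational root p/q (in lowest terms) of x^3 - 363 would satisfy p^3 = 363 q^3, forcing q = 1 and p^3 = 363; but 363 is not a perfect cube, contradiction. A monic cubic over Q with no rational root is irreducible (any nontrivial factorization would include a linear factor). Hence x^3 - 363 is the minimal polynomial of α, and in particular [Q(α):Q] = 3.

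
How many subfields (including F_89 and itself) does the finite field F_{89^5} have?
F_{89^5} has 2 subfields

The subfields of F_{p^n} are exactly the fields F_{p^d} for d | n (each is the fixed field of the unique index-d subgroup of Gal(F_{p^n}/F_p) ≅ Z/nZ). The divisors of n = 5 are {1, 5}, giving 2 subfields: F_{89^1}, F_{89^5}.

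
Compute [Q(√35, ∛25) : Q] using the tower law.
[Q(√35, ∛25) : Q] = 6

Let L = Q(√35, ∛25). Since Q(√35) ⊂ L and [Q(√35):Q] = 2, the tower law gives 2 | [L:Q]. Likewise Q(∛25) ⊂ L with [Q(∛25):Q] = 3 (because 25 is not a perfect cube), so 3 | [L:Q]. As gcd(2,3) = 1, [L:Q] is divisible by 6. Conversely L is generated over Q by √35 and ∛25, so [L:Q] ≤ 2·3 = 6. Therefore [Q(√35, ∛25) : Q] = 6.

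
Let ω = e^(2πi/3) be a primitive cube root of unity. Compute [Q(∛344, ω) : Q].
[Q(∛344, ω) : Q] = 6

[Q(∛344):Q] = 3 (min poly x^3 - 344, irreducible since 344 is not a perfect cube). [Q(ω):Q] = 2 (min poly x^2 + x + 1). Since Q(∛344) ⊂ R and ω ∉ R, we have ω ∉ Q(∛344), so x^2 + x + 1 remains irreducible over Q(∛344) and [Q(∛344, ω) : Q(∛344)] = 2. By the tower law, [Q(∛344, ω) : Q] = 3 · 2 = 6. (In fact Q(∛344, ω) is the splitting field of x^3 - 344 over Q.)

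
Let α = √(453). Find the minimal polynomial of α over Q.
m_α(x) = x^2 - 453

α satisfies α^2 - 453 = 0, so x^2 - 453 annihilates α. Since d = 453 is squarefree and ≠ 1, it is not a perfect square in Q, so x^2 - 453 has no rational root and is therefore irreducible over Q (a degree-2 polynomial over a field is irreducible iff it has no root). Hence m_α(x) = x^2 - 453.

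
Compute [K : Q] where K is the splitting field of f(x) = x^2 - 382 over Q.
[K : Q] = 2

f(x) = x^2 - 382 factors as (x - √382)(x + √382). The splitting field is K = Q(√382). Since 382 is squarefree and > 1, it is not a perfect square, so x^2 - 382 is irreducible over Q and [Q(√382) : Q] = 2. Hence [K : Q] = 2.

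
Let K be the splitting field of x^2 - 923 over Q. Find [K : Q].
[K : Q] = 2

f(x) = x^2 - 923 factors as (x - √923)(x + √923). The splitting field is K = Q(√923). Since 923 is squarefree and > 1, it is not a perfect square, so x^2 - 923 is irreducible over Q and [Q(√923) : Q] = 2. Hence [K : Q] = 2.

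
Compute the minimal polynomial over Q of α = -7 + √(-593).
m_α(x) = x^2 + 14x + 642

From α + 7 = √(-593), squaring gives (α + 7)^2 = -593, i.e. α^2 + 14α + 49 = -593, so α^2 + 14α + 642 = 0. The discriminant of x^2 + 14x + 642 is (14)^2 - 4·(642) = 196 - 2568 = -2372, and 4·(-593) is not a perfect square in Q since -593 is squarefree and ≠ 1. Hence x^2 + 14x + 642 is irreducible over Q and is the minimal polynomial of α.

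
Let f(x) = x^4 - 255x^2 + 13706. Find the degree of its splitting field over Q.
[K : Q] = 4

Solving the quadratic in x^2: x^2 = (255 ± √(255^2 - 4·13706))/2 = (255 ± √10201)/2 = (255 ± 101)/2, giving x^2 = 178 or x^2 = 77. So f(x) = (x^2 - 178)(x^2 - 77) and the roots of f are ±√178, ±√77. Hence the splitting field is K = Q(√178, √77). Since 178 and 77 are distinct squarefree integers > 1, their product 13706 is not a perfect square, so √77 ∉ Q(√178). By the tower law [K:Q] = [Q(√178,√77):Q(√178)] · [Q(√178):Q] = 2 · 2 = 4.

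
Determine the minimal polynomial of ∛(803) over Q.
m_α(x) = x^3 - 803

α satisfies α^3 = 803, so x^3 - 803 annihilates α. By the rational root test, a rational root p/q (in lowest terms) of x^3 - 803 would satisfy p^3 = 803 q^3, forcing q = 1 and p^3 = 803; but 803 is not a perfect cube, contradiction. A monic cubic over Q with no rational root is irreducible (any nontrivial factorization would include a linear factor). Hence x^3 - 803 is the minimal polynomial of α, and in particular [Q(α):Q] = 3.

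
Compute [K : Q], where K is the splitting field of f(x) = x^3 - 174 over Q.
[K : Q] = 6

The roots of x^3 - 174 are ∛174, ω∛174, ω^2∛174 where ω = e^(2πi/3) is a primitive cube root of unity, so K = Q(∛174, ω). Now [Q(∛174):Q] = 3 (since 174 is not a perfect cube, x^3 - 174 is irreducible) and [Q(ω):Q] = 2. Both 2 and 3 divide [K:Q], and [K:Q] ≤ 3·2 = 6, so [K:Q] = 6. (Equivalently: Q(∛174) ⊂ R but ω ∉ R, so [K : Q(∛174)] = 2.)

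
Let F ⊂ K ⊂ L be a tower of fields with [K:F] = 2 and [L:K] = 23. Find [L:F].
[L:F] = 46

The tower law says that for any tower of field extensions F ⊂ K ⊂ L with finite degrees, [L:F] = [L:K] · [K:F]. Here this gives [L:F] = 23 · 2 = 46.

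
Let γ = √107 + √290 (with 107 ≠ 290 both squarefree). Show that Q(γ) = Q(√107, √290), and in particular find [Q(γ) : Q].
[Q(γ) : Q] = 4 (equivalently, Q(γ) = Q(√107, √290))

Obviously Q(γ) ⊆ Q(√107, √290), and [Q(√107, √290):Q] = 4 (since 107, 290 are distinct squarefree integers > 1 with 31030 not a perfect square). To show equality we compute the minimal polynomial of γ. From γ = √107 + √290: γ^2 = 107 + 2√(31030) + 290 = 397 + 2√(31030), so γ^2 - 397 = 2√(31030); squaring, (γ^2 - 397)^2 = 4·31030, i.e. γ^4 - 794γ^2 + 157609 - 124120 = 0, i.e. γ^4 - 794γ^2 + 33489 = 0. So γ is a root of x^4 - 794x^2 + 33489. This polynomial is irreducible over Q: it has no rational root (each ±√107 ± √290 is irrational), and any factorization into two quadratics over Q would force √(31030) ∈ Q (pairing opposite roots) or √107, √290 ∈ Q (other pairings), all impossible. Hence [Q(γ):Q] = 4 = [Q(√107, √290):Q], so Q(γ) = Q(√107, √290).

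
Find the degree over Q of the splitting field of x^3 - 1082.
[K : Q] = 6

The roots of x^3 - 1082 are ∛1082, ω∛1082, ω^2∛1082 where ω = e^(2πi/3) is a primitive cube root of unity, so K = Q(∛1082, ω). Now [Q(∛1082):Q] = 3 (since 1082 is not a perfect cube, x^3 - 1082 is irreducible) and [Q(ω):Q] = 2. Both 2 and 3 divide [K:Q], and [K:Q] ≤ 3·2 = 6, so [K:Q] = 6. (Equivalently: Q(∛1082) ⊂ R but ω ∉ R, so [K : Q(∛1082)] = 2.)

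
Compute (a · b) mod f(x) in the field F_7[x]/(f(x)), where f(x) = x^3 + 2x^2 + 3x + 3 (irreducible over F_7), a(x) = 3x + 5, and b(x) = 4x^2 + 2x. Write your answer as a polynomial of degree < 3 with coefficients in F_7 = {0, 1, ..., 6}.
a · b ≡ 2x^2 + 2x + 6 (mod f(x))

Multiply in F_7[x]: a(x)·b(x) = (3x + 5)·(4x^2 + 2x) = 5x^3 + 5x^2 + 3x. This has degree ≥ 3, so divide by f(x) over F_7: 5x^3 + 5x^2 + 3x = (5)·(x^3 + 2x^2 + 3x + 3) + (2x^2 + 2x + 6). Hence a·b ≡ 2x^2 + 2x + 6 (mod f). (F_7[x]/(f) is a field with 7^3 = 343 elements since f is irreducible of degree 3.)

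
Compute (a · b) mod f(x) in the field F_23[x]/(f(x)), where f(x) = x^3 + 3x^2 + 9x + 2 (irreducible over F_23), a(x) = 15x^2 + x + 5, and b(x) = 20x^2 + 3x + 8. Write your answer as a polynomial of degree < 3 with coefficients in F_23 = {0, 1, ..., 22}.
a · b ≡ 5x^2 + 15x + 8 (mod f(x))

Multiply in F_23[x]: a(x)·b(x) = (15x^2 + x + 5)·(20x^2 + 3x + 8) = x^4 + 19x^3 + 16x^2 + 17. This has degree ≥ 3, so divide by f(x) over F_23: x^4 + 19x^3 + 16x^2 + 17 = (x + 16)·(x^3 + 3x^2 + 9x + 2) + (5x^2 + 15x + 8). Hence a·b ≡ 5x^2 + 15x + 8 (mod f). (F_23[x]/(f) is a field with 23^3 = 12167 elements since f is irreducible of degree 3.)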